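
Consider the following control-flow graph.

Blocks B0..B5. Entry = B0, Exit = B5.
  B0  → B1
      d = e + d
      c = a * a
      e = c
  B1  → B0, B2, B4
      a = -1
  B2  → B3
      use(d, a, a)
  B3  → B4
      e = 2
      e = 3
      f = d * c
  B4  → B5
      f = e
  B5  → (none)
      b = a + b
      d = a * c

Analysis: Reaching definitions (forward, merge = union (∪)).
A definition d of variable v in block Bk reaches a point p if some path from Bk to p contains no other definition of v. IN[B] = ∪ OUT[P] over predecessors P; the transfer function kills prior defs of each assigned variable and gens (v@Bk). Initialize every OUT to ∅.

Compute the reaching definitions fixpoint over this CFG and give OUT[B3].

Answer: {a@B1, c@B0, d@B0, e@B3, f@B3}

Derivation:
Fixpoint table:
  B0: | IN={a@B1, c@B0, d@B0, e@B0} | OUT={a@B1, c@B0, d@B0, e@B0}
  B1: | IN={a@B1, c@B0, d@B0, e@B0} | OUT={a@B1, c@B0, d@B0, e@B0}
  B2: | IN={a@B1, c@B0, d@B0, e@B0} | OUT={a@B1, c@B0, d@B0, e@B0}
  B3: | IN={a@B1, c@B0, d@B0, e@B0} | OUT={a@B1, c@B0, d@B0, e@B3, f@B3}
  B4: | IN={a@B1, c@B0, d@B0, e@B0, e@B3, f@B3} | OUT={a@B1, c@B0, d@B0, e@B0, e@B3, f@B4}
  B5: | IN={a@B1, c@B0, d@B0, e@B0, e@B3, f@B4} | OUT={a@B1, b@B5, c@B0, d@B5, e@B0, e@B3, f@B4}

Merge at B3: IN[B3] = OUT[B2] = {a@B1, c@B0, d@B0, e@B0}
Applying B3's transfer function to that IN value gives OUT[B3] (row B3 above).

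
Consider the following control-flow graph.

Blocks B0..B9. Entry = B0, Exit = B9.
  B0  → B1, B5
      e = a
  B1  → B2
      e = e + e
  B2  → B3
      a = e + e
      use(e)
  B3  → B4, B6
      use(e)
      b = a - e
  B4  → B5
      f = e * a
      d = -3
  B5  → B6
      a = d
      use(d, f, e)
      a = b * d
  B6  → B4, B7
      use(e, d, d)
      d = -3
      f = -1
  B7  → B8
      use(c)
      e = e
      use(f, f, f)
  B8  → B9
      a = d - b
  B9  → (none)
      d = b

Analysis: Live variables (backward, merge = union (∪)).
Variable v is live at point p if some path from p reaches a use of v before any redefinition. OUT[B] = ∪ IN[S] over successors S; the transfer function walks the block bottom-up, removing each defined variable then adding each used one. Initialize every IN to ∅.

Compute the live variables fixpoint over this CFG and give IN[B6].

Converged values:
  B0:   IN={a, b, c, d, f}   OUT={b, c, d, e, f}
  B1:   IN={c, d, e}   OUT={c, d, e}
  B2:   IN={c, d, e}   OUT={a, c, d, e}
  B3:   IN={a, c, d, e}   OUT={a, b, c, d, e}
  B4:   IN={a, b, c, e}   OUT={b, c, d, e, f}
  B5:   IN={b, c, d, e, f}   OUT={a, b, c, d, e}
  B6:   IN={a, b, c, d, e}   OUT={a, b, c, d, e, f}
  B7:   IN={b, c, d, e, f}   OUT={b, d}
  B8:   IN={b, d}   OUT={b}
  B9:   IN={b}   OUT={}

Merge at B6: OUT[B6] = IN[B4] ⊔ IN[B7] = {a, b, c, d, e, f}
Applying B6's transfer function to that OUT value gives IN[B6] (row B6 above).

Answer: {a, b, c, d, e}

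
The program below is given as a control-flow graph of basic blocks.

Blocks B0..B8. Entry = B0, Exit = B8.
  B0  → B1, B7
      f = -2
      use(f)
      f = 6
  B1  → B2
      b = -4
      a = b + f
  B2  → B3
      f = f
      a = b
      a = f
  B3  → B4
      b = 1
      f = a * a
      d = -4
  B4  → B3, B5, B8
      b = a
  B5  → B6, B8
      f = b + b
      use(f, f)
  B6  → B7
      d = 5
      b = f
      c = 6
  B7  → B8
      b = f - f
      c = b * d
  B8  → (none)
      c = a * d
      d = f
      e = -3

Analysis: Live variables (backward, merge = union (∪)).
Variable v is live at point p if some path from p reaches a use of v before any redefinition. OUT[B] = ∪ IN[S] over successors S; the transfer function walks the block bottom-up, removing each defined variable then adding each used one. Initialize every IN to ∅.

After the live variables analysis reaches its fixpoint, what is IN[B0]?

Converged values:
  B0:   IN={a, d}   OUT={a, d, f}
  B1:   IN={f}   OUT={b, f}
  B2:   IN={b, f}   OUT={a}
  B3:   IN={a}   OUT={a, d, f}
  B4:   IN={a, d, f}   OUT={a, b, d, f}
  B5:   IN={a, b, d}   OUT={a, d, f}
  B6:   IN={a, f}   OUT={a, d, f}
  B7:   IN={a, d, f}   OUT={a, d, f}
  B8:   IN={a, d, f}   OUT={}

Merge at B0: OUT[B0] = IN[B1] ⊔ IN[B7] = {a, d, f}
Applying B0's transfer function to that OUT value gives IN[B0] (row B0 above).

Answer: {a, d}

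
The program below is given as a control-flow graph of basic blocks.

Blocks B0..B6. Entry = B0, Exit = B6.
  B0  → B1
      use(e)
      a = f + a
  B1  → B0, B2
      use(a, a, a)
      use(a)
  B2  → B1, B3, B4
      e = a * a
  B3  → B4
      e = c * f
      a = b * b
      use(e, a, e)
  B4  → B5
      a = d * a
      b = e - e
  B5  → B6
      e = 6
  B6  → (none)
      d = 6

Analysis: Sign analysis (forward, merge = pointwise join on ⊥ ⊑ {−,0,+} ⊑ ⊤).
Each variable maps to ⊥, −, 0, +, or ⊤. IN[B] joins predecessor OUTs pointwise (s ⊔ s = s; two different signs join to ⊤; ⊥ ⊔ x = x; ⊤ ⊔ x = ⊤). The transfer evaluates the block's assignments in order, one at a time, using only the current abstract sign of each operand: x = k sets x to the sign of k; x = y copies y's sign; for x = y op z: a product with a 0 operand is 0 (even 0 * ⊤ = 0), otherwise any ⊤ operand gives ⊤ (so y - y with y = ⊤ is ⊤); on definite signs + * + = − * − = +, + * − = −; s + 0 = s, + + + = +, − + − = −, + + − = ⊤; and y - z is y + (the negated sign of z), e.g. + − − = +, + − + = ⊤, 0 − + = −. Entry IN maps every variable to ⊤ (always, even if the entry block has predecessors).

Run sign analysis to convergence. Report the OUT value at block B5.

Answer: {a: ⊤, b: ⊤, c: ⊤, d: ⊤, e: +, f: ⊤}

Working:
Per-block solution:
  B0: | IN=(all ⊤) | OUT=(all ⊤)
  B1: | IN=(all ⊤) | OUT=(all ⊤)
  B2: | IN=(all ⊤) | OUT=(all ⊤)
  B3: | IN=(all ⊤) | OUT=(all ⊤)
  B4: | IN=(all ⊤) | OUT=(all ⊤)
  B5: | IN=(all ⊤) | OUT={e:+; rest ⊤}
  B6: | IN={e:+; rest ⊤} | OUT={d:+, e:+; rest ⊤}

Merge at B5: IN[B5] = OUT[B4] = {a: ⊤, b: ⊤, c: ⊤, d: ⊤, e: ⊤, f: ⊤}
Applying B5's transfer function to that IN value gives OUT[B5] (row B5 above).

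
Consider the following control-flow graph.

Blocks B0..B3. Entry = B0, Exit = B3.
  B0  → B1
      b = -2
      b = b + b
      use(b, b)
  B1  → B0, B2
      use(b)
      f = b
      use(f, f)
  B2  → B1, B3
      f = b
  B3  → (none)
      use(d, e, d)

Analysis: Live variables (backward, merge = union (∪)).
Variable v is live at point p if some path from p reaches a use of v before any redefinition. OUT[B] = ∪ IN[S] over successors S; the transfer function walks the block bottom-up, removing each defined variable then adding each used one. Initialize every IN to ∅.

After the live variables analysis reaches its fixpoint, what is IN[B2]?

Answer: {b, d, e}

Derivation:
Fixpoint table:
  B0: | IN={d, e} | OUT={b, d, e}
  B1: | IN={b, d, e} | OUT={b, d, e}
  B2: | IN={b, d, e} | OUT={b, d, e}
  B3: | IN={d, e} | OUT={}

Merge at B2: OUT[B2] = IN[B1] ⊔ IN[B3] = {b, d, e}
Applying B2's transfer function to that OUT value gives IN[B2] (row B2 above).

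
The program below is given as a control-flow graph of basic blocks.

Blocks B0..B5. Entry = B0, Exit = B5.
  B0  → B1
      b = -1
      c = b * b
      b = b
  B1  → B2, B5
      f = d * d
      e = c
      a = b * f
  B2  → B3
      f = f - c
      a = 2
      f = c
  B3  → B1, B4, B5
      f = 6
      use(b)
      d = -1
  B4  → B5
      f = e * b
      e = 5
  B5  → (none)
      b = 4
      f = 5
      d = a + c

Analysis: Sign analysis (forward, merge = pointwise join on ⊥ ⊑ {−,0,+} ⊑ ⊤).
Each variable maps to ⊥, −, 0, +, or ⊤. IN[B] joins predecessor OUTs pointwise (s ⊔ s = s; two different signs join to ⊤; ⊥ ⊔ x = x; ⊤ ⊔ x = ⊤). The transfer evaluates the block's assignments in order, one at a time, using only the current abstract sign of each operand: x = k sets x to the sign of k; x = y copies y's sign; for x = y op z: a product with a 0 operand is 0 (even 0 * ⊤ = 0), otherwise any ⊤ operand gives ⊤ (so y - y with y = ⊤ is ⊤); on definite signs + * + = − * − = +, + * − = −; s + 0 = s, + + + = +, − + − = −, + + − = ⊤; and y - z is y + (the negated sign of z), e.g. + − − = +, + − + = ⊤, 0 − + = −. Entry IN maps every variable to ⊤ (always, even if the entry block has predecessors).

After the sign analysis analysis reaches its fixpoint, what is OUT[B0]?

Answer: {a: ⊤, b: -, c: +, d: ⊤, e: ⊤, f: ⊤}

Working:
Fixpoint table:
  B0: | IN=(all ⊤) | OUT={b:-, c:+; rest ⊤}
  B1: | IN={b:-, c:+; rest ⊤} | OUT={b:-, c:+, e:+; rest ⊤}
  B2: | IN={b:-, c:+, e:+; rest ⊤} | OUT={a:+, b:-, c:+, e:+, f:+; rest ⊤}
  B3: | IN={a:+, b:-, c:+, e:+, f:+; rest ⊤} | OUT={a:+, b:-, c:+, d:-, e:+, f:+; rest ⊤}
  B4: | IN={a:+, b:-, c:+, d:-, e:+, f:+; rest ⊤} | OUT={a:+, b:-, c:+, d:-, e:+, f:-; rest ⊤}
  B5: | IN={b:-, c:+, e:+; rest ⊤} | OUT={b:+, c:+, e:+, f:+; rest ⊤}

B0 is the boundary node: IN[B0] = {a: ⊤, b: ⊤, c: ⊤, d: ⊤, e: ⊤, f: ⊤}
Applying B0's transfer function to that IN value gives OUT[B0] (row B0 above).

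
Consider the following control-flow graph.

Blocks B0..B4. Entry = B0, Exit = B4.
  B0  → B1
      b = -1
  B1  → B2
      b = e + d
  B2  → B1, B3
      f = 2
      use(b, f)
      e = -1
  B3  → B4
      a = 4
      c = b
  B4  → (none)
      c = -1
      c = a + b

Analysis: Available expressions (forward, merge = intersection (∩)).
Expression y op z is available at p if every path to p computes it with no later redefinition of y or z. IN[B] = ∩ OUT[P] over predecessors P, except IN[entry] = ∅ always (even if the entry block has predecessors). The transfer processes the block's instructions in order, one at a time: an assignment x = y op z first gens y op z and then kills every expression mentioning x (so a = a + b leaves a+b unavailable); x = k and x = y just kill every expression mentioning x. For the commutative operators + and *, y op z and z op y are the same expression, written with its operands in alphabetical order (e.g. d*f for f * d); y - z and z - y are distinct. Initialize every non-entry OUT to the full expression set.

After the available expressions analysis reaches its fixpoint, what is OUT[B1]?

Answer: {d+e}

Derivation:
Fixpoint table:
  B0:   IN={}   OUT={}
  B1:   IN={}   OUT={d+e}
  B2:   IN={d+e}   OUT={}
  B3:   IN={}   OUT={}
  B4:   IN={}   OUT={a+b}

Merge at B1: IN[B1] = OUT[B0] ∩ OUT[B2] = {}
Applying B1's transfer function to that IN value gives OUT[B1] (row B1 above).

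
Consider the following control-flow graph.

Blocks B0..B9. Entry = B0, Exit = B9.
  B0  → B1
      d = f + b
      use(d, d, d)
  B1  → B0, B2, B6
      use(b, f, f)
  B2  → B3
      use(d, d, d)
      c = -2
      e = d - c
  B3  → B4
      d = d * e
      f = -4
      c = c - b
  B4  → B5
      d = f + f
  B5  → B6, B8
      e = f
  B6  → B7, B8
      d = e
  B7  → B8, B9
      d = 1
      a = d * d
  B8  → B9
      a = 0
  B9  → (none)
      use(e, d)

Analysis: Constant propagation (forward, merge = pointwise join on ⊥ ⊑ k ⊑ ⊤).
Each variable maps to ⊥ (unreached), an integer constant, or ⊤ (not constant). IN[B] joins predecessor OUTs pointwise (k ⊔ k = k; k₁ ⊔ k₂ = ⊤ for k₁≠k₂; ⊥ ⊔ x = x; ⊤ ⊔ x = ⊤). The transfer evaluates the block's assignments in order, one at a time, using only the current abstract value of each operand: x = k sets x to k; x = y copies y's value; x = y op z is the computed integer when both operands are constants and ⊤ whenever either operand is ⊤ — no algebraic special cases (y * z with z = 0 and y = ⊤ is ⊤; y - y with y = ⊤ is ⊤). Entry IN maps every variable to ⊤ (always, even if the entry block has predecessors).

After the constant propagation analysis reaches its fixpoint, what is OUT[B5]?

Per-block solution:
  B0:   IN=(all ⊤)   OUT=(all ⊤)
  B1:   IN=(all ⊤)   OUT=(all ⊤)
  B2:   IN=(all ⊤)   OUT={c:-2; rest ⊤}
  B3:   IN={c:-2; rest ⊤}   OUT={f:-4; rest ⊤}
  B4:   IN={f:-4; rest ⊤}   OUT={d:-8, f:-4; rest ⊤}
  B5:   IN={d:-8, f:-4; rest ⊤}   OUT={d:-8, e:-4, f:-4; rest ⊤}
  B6:   IN=(all ⊤)   OUT=(all ⊤)
  B7:   IN=(all ⊤)   OUT={a:1, d:1; rest ⊤}
  B8:   IN=(all ⊤)   OUT={a:0; rest ⊤}
  B9:   IN=(all ⊤)   OUT=(all ⊤)

Merge at B5: IN[B5] = OUT[B4] = {a: ⊤, b: ⊤, c: ⊤, d: -8, e: ⊤, f: -4}
Applying B5's transfer function to that IN value gives OUT[B5] (row B5 above).

Answer: {a: ⊤, b: ⊤, c: ⊤, d: -8, e: -4, f: -4}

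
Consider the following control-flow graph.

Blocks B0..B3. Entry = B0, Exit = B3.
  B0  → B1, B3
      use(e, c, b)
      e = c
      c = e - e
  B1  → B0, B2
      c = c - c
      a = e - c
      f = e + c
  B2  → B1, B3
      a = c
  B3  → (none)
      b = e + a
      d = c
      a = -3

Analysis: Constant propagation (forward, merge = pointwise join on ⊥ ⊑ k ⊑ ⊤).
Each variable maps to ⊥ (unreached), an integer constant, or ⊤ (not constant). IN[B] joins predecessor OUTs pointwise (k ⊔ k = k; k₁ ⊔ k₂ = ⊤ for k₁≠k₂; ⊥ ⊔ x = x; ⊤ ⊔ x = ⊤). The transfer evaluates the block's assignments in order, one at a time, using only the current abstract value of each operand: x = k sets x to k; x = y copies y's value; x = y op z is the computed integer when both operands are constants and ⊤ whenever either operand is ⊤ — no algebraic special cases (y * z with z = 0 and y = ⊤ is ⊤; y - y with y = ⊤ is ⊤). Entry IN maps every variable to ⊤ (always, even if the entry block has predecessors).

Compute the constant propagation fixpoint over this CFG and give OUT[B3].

Per-block solution:
  B0:  IN=(all ⊤)  OUT=(all ⊤)
  B1:  IN=(all ⊤)  OUT=(all ⊤)
  B2:  IN=(all ⊤)  OUT=(all ⊤)
  B3:  IN=(all ⊤)  OUT={a:-3; rest ⊤}

Merge at B3: IN[B3] = OUT[B0] ⊔ OUT[B2] = {a: ⊤, b: ⊤, c: ⊤, d: ⊤, e: ⊤, f: ⊤}
Applying B3's transfer function to that IN value gives OUT[B3] (row B3 above).

Answer: {a: -3, b: ⊤, c: ⊤, d: ⊤, e: ⊤, f: ⊤}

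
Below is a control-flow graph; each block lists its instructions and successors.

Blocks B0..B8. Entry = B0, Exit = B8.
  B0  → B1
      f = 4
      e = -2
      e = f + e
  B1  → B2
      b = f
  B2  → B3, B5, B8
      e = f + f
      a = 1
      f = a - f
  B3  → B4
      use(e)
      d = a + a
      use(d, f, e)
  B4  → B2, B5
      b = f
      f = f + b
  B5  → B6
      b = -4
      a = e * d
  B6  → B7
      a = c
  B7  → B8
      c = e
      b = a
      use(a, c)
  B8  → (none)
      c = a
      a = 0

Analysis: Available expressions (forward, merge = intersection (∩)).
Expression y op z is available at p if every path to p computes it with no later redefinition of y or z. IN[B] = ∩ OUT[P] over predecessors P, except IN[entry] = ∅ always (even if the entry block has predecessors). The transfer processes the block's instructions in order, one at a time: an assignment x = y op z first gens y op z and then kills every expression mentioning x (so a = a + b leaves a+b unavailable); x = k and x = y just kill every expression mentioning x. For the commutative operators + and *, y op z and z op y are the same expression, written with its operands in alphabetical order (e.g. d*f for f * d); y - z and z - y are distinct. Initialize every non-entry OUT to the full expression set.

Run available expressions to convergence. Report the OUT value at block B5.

Converged values:
  B0:  IN={}  OUT={}
  B1:  IN={}  OUT={}
  B2:  IN={}  OUT={}
  B3:  IN={}  OUT={a+a}
  B4:  IN={a+a}  OUT={a+a}
  B5:  IN={}  OUT={d*e}
  B6:  IN={d*e}  OUT={d*e}
  B7:  IN={d*e}  OUT={d*e}
  B8:  IN={}  OUT={}

Merge at B5: IN[B5] = OUT[B2] ∩ OUT[B4] = {}
Applying B5's transfer function to that IN value gives OUT[B5] (row B5 above).

Answer: {d*e}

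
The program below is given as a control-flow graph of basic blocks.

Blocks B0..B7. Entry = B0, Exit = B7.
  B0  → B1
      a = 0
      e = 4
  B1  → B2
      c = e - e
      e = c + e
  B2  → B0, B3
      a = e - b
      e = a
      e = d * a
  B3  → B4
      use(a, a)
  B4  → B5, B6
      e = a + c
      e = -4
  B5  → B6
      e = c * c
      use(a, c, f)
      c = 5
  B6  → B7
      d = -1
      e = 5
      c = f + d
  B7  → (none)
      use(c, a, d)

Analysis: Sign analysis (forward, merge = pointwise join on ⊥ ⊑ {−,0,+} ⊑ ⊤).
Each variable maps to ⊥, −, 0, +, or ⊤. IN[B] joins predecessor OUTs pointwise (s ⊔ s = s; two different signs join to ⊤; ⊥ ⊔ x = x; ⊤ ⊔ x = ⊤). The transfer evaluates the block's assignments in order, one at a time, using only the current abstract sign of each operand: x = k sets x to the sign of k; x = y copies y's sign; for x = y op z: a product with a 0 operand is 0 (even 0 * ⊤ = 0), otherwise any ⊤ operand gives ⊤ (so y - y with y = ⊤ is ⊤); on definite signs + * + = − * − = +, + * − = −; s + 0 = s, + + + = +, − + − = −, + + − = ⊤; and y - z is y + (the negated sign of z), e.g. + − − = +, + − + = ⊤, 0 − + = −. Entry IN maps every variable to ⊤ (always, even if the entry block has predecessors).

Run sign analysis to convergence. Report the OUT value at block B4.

Answer: {a: ⊤, b: ⊤, c: ⊤, d: ⊤, e: -, f: ⊤}

Trace:
Fixpoint table:
  B0:   IN=(all ⊤)   OUT={a:0, e:+; rest ⊤}
  B1:   IN={a:0, e:+; rest ⊤}   OUT={a:0; rest ⊤}
  B2:   IN={a:0; rest ⊤}   OUT=(all ⊤)
  B3:   IN=(all ⊤)   OUT=(all ⊤)
  B4:   IN=(all ⊤)   OUT={e:-; rest ⊤}
  B5:   IN={e:-; rest ⊤}   OUT={c:+; rest ⊤}
  B6:   IN=(all ⊤)   OUT={d:-, e:+; rest ⊤}
  B7:   IN={d:-, e:+; rest ⊤}   OUT={d:-, e:+; rest ⊤}

Merge at B4: IN[B4] = OUT[B3] = {a: ⊤, b: ⊤, c: ⊤, d: ⊤, e: ⊤, f: ⊤}
Applying B4's transfer function to that IN value gives OUT[B4] (row B4 above).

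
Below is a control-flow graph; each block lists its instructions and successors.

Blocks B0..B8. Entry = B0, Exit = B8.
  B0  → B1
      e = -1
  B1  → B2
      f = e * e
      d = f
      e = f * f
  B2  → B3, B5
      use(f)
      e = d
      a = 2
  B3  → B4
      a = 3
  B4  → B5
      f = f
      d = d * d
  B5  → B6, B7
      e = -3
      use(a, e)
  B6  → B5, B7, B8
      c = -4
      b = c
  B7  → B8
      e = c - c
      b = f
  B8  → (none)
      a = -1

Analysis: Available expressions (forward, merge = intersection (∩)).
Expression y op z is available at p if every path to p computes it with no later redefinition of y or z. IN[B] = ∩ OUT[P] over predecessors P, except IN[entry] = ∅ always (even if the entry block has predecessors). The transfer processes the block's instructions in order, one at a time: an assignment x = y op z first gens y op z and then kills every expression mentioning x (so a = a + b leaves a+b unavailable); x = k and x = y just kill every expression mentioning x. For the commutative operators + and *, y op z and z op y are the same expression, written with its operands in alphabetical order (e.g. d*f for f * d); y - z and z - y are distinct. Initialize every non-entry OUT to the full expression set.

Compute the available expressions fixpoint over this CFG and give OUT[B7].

Answer: {c-c}

Working:
Converged values:
  B0: | IN={} | OUT={}
  B1: | IN={} | OUT={f*f}
  B2: | IN={f*f} | OUT={f*f}
  B3: | IN={f*f} | OUT={f*f}
  B4: | IN={f*f} | OUT={}
  B5: | IN={} | OUT={}
  B6: | IN={} | OUT={}
  B7: | IN={} | OUT={c-c}
  B8: | IN={} | OUT={}

Merge at B7: IN[B7] = OUT[B5] ∩ OUT[B6] = {}
Applying B7's transfer function to that IN value gives OUT[B7] (row B7 above).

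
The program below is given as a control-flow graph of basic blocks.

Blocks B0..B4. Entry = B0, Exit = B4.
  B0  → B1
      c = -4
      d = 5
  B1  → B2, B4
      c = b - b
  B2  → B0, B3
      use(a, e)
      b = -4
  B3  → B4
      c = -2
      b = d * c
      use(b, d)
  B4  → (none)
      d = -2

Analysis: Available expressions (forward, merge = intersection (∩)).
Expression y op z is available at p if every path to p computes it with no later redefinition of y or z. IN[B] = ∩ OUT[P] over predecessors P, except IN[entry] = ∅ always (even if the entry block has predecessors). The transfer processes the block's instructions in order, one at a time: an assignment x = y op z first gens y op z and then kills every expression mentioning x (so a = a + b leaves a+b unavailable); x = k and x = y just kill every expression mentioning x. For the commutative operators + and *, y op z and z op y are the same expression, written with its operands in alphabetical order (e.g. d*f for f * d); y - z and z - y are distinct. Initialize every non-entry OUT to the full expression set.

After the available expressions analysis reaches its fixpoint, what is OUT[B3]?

Answer: {c*d}

Derivation:
Converged values:
  B0:   IN={}   OUT={}
  B1:   IN={}   OUT={b-b}
  B2:   IN={b-b}   OUT={}
  B3:   IN={}   OUT={c*d}
  B4:   IN={}   OUT={}

Merge at B3: IN[B3] = OUT[B2] = {}
Applying B3's transfer function to that IN value gives OUT[B3] (row B3 above).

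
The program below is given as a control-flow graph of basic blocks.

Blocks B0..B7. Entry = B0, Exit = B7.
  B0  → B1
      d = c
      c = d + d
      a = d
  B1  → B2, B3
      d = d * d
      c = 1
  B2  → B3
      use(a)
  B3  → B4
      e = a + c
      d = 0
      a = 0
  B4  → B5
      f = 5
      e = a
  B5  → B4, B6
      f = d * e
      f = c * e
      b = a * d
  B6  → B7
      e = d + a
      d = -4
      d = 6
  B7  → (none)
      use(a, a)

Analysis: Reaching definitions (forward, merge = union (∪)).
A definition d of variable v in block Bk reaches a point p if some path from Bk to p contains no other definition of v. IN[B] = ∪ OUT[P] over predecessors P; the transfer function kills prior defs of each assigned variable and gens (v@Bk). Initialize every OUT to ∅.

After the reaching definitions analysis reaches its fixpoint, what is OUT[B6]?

Answer: {a@B3, b@B5, c@B1, d@B6, e@B6, f@B5}

Trace:
Fixpoint table:
  B0: | IN={} | OUT={a@B0, c@B0, d@B0}
  B1: | IN={a@B0, c@B0, d@B0} | OUT={a@B0, c@B1, d@B1}
  B2: | IN={a@B0, c@B1, d@B1} | OUT={a@B0, c@B1, d@B1}
  B3: | IN={a@B0, c@B1, d@B1} | OUT={a@B3, c@B1, d@B3, e@B3}
  B4: | IN={a@B3, b@B5, c@B1, d@B3, e@B3, e@B4, f@B5} | OUT={a@B3, b@B5, c@B1, d@B3, e@B4, f@B4}
  B5: | IN={a@B3, b@B5, c@B1, d@B3, e@B4, f@B4} | OUT={a@B3, b@B5, c@B1, d@B3, e@B4, f@B5}
  B6: | IN={a@B3, b@B5, c@B1, d@B3, e@B4, f@B5} | OUT={a@B3, b@B5, c@B1, d@B6, e@B6, f@B5}
  B7: | IN={a@B3, b@B5, c@B1, d@B6, e@B6, f@B5} | OUT={a@B3, b@B5, c@B1, d@B6, e@B6, f@B5}

Merge at B6: IN[B6] = OUT[B5] = {a@B3, b@B5, c@B1, d@B3, e@B4, f@B5}
Applying B6's transfer function to that IN value gives OUT[B6] (row B6 above).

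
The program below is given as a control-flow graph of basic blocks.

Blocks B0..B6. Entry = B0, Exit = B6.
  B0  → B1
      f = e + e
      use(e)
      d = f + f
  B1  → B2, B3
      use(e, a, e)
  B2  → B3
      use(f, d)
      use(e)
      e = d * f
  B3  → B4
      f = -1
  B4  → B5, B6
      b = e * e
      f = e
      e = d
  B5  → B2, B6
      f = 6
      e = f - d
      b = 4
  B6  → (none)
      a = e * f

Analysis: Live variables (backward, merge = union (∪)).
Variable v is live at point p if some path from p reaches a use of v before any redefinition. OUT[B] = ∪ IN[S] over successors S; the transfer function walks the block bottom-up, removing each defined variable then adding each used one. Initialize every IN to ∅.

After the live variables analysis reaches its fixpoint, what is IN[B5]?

Per-block solution:
  B0:  IN={a, e}  OUT={a, d, e, f}
  B1:  IN={a, d, e, f}  OUT={d, e, f}
  B2:  IN={d, e, f}  OUT={d, e}
  B3:  IN={d, e}  OUT={d, e}
  B4:  IN={d, e}  OUT={d, e, f}
  B5:  IN={d}  OUT={d, e, f}
  B6:  IN={e, f}  OUT={}

Merge at B5: OUT[B5] = IN[B2] ⊔ IN[B6] = {d, e, f}
Applying B5's transfer function to that OUT value gives IN[B5] (row B5 above).

Answer: {d}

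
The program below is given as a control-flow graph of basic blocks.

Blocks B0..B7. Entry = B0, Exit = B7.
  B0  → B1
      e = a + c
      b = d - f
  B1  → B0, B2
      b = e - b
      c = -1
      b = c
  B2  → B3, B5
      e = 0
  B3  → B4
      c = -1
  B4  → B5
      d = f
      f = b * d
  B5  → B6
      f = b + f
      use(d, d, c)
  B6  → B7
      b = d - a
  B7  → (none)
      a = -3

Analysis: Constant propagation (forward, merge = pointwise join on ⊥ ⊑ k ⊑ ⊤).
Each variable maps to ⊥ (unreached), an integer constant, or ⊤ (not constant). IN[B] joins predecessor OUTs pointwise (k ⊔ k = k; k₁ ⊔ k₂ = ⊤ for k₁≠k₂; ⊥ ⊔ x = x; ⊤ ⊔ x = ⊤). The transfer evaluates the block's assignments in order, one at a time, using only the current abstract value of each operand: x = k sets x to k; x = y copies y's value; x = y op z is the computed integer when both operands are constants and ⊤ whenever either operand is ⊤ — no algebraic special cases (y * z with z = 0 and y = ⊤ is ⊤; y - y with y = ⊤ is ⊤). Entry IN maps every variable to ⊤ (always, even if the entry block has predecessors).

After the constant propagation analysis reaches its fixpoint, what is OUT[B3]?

Converged values:
  B0:   IN=(all ⊤)   OUT=(all ⊤)
  B1:   IN=(all ⊤)   OUT={b:-1, c:-1; rest ⊤}
  B2:   IN={b:-1, c:-1; rest ⊤}   OUT={b:-1, c:-1, e:0; rest ⊤}
  B3:   IN={b:-1, c:-1, e:0; rest ⊤}   OUT={b:-1, c:-1, e:0; rest ⊤}
  B4:   IN={b:-1, c:-1, e:0; rest ⊤}   OUT={b:-1, c:-1, e:0; rest ⊤}
  B5:   IN={b:-1, c:-1, e:0; rest ⊤}   OUT={b:-1, c:-1, e:0; rest ⊤}
  B6:   IN={b:-1, c:-1, e:0; rest ⊤}   OUT={c:-1, e:0; rest ⊤}
  B7:   IN={c:-1, e:0; rest ⊤}   OUT={a:-3, c:-1, e:0; rest ⊤}

Merge at B3: IN[B3] = OUT[B2] = {a: ⊤, b: -1, c: -1, d: ⊤, e: 0, f: ⊤}
Applying B3's transfer function to that IN value gives OUT[B3] (row B3 above).

Answer: {a: ⊤, b: -1, c: -1, d: ⊤, e: 0, f: ⊤}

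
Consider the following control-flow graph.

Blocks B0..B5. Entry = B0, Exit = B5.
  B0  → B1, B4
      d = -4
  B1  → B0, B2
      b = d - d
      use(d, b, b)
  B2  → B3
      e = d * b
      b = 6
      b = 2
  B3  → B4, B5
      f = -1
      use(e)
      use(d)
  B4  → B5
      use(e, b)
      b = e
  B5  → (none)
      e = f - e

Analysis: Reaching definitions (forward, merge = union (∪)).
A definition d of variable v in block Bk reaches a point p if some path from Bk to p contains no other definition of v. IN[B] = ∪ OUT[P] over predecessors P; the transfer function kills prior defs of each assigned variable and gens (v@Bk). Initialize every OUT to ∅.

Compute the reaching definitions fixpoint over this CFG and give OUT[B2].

Converged values:
  B0:   IN={b@B1, d@B0}   OUT={b@B1, d@B0}
  B1:   IN={b@B1, d@B0}   OUT={b@B1, d@B0}
  B2:   IN={b@B1, d@B0}   OUT={b@B2, d@B0, e@B2}
  B3:   IN={b@B2, d@B0, e@B2}   OUT={b@B2, d@B0, e@B2, f@B3}
  B4:   IN={b@B1, b@B2, d@B0, e@B2, f@B3}   OUT={b@B4, d@B0, e@B2, f@B3}
  B5:   IN={b@B2, b@B4, d@B0, e@B2, f@B3}   OUT={b@B2, b@B4, d@B0, e@B5, f@B3}

Merge at B2: IN[B2] = OUT[B1] = {b@B1, d@B0}
Applying B2's transfer function to that IN value gives OUT[B2] (row B2 above).

Answer: {b@B2, d@B0, e@B2}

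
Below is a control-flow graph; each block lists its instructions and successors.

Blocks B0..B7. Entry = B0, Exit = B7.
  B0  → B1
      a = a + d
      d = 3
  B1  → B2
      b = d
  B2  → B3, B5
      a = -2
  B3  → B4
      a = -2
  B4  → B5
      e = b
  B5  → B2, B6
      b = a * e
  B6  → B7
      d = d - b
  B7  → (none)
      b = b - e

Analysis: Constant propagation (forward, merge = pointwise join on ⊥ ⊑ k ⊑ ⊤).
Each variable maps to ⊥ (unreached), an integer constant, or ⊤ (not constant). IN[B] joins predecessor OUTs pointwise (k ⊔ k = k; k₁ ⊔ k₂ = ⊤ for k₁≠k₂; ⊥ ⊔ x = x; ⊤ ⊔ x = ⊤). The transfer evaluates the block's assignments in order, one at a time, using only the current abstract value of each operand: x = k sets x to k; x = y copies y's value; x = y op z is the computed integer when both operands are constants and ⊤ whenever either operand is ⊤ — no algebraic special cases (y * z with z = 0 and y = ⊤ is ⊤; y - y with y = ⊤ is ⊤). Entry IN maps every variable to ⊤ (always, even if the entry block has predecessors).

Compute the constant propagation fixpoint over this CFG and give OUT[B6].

Answer: {a: -2, b: ⊤, c: ⊤, d: ⊤, e: ⊤, f: ⊤}

Derivation:
Converged values:
  B0:   IN=(all ⊤)   OUT={d:3; rest ⊤}
  B1:   IN={d:3; rest ⊤}   OUT={b:3, d:3; rest ⊤}
  B2:   IN={d:3; rest ⊤}   OUT={a:-2, d:3; rest ⊤}
  B3:   IN={a:-2, d:3; rest ⊤}   OUT={a:-2, d:3; rest ⊤}
  B4:   IN={a:-2, d:3; rest ⊤}   OUT={a:-2, d:3; rest ⊤}
  B5:   IN={a:-2, d:3; rest ⊤}   OUT={a:-2, d:3; rest ⊤}
  B6:   IN={a:-2, d:3; rest ⊤}   OUT={a:-2; rest ⊤}
  B7:   IN={a:-2; rest ⊤}   OUT={a:-2; rest ⊤}

Merge at B6: IN[B6] = OUT[B5] = {a: -2, b: ⊤, c: ⊤, d: 3, e: ⊤, f: ⊤}
Applying B6's transfer function to that IN value gives OUT[B6] (row B6 above).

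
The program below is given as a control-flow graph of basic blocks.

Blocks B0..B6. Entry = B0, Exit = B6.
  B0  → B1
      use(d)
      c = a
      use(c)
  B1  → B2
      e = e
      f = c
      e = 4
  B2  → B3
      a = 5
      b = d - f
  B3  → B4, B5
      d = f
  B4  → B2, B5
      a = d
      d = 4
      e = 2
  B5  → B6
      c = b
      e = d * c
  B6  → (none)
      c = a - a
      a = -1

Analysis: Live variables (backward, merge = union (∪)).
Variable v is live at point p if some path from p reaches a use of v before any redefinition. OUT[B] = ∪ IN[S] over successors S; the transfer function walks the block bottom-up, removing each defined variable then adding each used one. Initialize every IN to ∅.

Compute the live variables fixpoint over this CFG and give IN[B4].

Answer: {b, d, f}

Trace:
Fixpoint table:
  B0:   IN={a, d, e}   OUT={c, d, e}
  B1:   IN={c, d, e}   OUT={d, f}
  B2:   IN={d, f}   OUT={a, b, f}
  B3:   IN={a, b, f}   OUT={a, b, d, f}
  B4:   IN={b, d, f}   OUT={a, b, d, f}
  B5:   IN={a, b, d}   OUT={a}
  B6:   IN={a}   OUT={}

Merge at B4: OUT[B4] = IN[B2] ⊔ IN[B5] = {a, b, d, f}
Applying B4's transfer function to that OUT value gives IN[B4] (row B4 above).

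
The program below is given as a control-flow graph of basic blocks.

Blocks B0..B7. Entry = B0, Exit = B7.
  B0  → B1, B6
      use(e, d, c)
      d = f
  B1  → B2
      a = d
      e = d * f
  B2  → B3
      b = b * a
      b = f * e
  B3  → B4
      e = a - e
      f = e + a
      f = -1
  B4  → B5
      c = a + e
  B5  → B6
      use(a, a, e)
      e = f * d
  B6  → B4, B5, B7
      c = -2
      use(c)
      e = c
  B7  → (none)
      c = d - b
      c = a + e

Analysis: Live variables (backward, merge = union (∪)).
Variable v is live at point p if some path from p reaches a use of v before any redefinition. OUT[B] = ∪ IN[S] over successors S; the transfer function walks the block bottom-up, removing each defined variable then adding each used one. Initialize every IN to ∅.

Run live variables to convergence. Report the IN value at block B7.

Answer: {a, b, d, e}

Derivation:
Converged values:
  B0: | IN={a, b, c, d, e, f} | OUT={a, b, d, f}
  B1: | IN={b, d, f} | OUT={a, b, d, e, f}
  B2: | IN={a, b, d, e, f} | OUT={a, b, d, e}
  B3: | IN={a, b, d, e} | OUT={a, b, d, e, f}
  B4: | IN={a, b, d, e, f} | OUT={a, b, d, e, f}
  B5: | IN={a, b, d, e, f} | OUT={a, b, d, f}
  B6: | IN={a, b, d, f} | OUT={a, b, d, e, f}
  B7: | IN={a, b, d, e} | OUT={}

B7 is the boundary node: OUT[B7] = {}
Applying B7's transfer function to that OUT value gives IN[B7] (row B7 above).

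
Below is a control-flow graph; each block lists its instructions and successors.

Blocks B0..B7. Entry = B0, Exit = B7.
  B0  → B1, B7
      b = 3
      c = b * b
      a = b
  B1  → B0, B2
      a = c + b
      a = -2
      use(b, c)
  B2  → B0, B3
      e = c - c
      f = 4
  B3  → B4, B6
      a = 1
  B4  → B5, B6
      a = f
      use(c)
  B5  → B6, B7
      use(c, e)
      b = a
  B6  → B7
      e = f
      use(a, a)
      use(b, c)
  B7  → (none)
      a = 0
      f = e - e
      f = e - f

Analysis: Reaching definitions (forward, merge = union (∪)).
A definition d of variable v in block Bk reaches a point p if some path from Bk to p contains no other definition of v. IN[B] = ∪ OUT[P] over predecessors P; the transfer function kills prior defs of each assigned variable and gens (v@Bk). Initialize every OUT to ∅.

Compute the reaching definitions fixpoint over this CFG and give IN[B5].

Fixpoint table:
  B0:  IN={a@B1, b@B0, c@B0, e@B2, f@B2}  OUT={a@B0, b@B0, c@B0, e@B2, f@B2}
  B1:  IN={a@B0, b@B0, c@B0, e@B2, f@B2}  OUT={a@B1, b@B0, c@B0, e@B2, f@B2}
  B2:  IN={a@B1, b@B0, c@B0, e@B2, f@B2}  OUT={a@B1, b@B0, c@B0, e@B2, f@B2}
  B3:  IN={a@B1, b@B0, c@B0, e@B2, f@B2}  OUT={a@B3, b@B0, c@B0, e@B2, f@B2}
  B4:  IN={a@B3, b@B0, c@B0, e@B2, f@B2}  OUT={a@B4, b@B0, c@B0, e@B2, f@B2}
  B5:  IN={a@B4, b@B0, c@B0, e@B2, f@B2}  OUT={a@B4, b@B5, c@B0, e@B2, f@B2}
  B6:  IN={a@B3, a@B4, b@B0, b@B5, c@B0, e@B2, f@B2}  OUT={a@B3, a@B4, b@B0, b@B5, c@B0, e@B6, f@B2}
  B7:  IN={a@B0, a@B3, a@B4, b@B0, b@B5, c@B0, e@B2, e@B6, f@B2}  OUT={a@B7, b@B0, b@B5, c@B0, e@B2, e@B6, f@B7}

Merge at B5: IN[B5] = OUT[B4] = {a@B4, b@B0, c@B0, e@B2, f@B2}

Answer: {a@B4, b@B0, c@B0, e@B2, f@B2}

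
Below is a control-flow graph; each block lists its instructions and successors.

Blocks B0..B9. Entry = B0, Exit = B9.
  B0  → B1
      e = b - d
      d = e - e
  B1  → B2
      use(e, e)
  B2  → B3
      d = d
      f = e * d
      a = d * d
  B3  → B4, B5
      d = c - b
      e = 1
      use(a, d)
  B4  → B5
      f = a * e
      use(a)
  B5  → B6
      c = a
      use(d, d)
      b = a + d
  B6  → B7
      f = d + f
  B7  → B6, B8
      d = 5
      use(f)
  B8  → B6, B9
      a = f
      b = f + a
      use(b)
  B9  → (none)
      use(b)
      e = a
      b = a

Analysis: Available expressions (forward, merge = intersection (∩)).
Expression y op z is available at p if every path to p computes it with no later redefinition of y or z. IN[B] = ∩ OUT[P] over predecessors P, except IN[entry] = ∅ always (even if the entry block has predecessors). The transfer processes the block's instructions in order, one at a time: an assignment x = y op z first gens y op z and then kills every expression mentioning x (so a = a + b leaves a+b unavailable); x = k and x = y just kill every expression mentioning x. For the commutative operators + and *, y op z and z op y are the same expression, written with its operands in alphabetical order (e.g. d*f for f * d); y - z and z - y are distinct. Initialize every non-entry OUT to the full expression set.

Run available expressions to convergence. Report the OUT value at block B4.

Per-block solution:
  B0:  IN={}  OUT={e-e}
  B1:  IN={e-e}  OUT={e-e}
  B2:  IN={e-e}  OUT={d*d, d*e, e-e}
  B3:  IN={d*d, d*e, e-e}  OUT={c-b}
  B4:  IN={c-b}  OUT={a*e, c-b}
  B5:  IN={c-b}  OUT={a+d}
  B6:  IN={}  OUT={}
  B7:  IN={}  OUT={}
  B8:  IN={}  OUT={a+f}
  B9:  IN={a+f}  OUT={a+f}

Merge at B4: IN[B4] = OUT[B3] = {c-b}
Applying B4's transfer function to that IN value gives OUT[B4] (row B4 above).

Answer: {a*e, c-b}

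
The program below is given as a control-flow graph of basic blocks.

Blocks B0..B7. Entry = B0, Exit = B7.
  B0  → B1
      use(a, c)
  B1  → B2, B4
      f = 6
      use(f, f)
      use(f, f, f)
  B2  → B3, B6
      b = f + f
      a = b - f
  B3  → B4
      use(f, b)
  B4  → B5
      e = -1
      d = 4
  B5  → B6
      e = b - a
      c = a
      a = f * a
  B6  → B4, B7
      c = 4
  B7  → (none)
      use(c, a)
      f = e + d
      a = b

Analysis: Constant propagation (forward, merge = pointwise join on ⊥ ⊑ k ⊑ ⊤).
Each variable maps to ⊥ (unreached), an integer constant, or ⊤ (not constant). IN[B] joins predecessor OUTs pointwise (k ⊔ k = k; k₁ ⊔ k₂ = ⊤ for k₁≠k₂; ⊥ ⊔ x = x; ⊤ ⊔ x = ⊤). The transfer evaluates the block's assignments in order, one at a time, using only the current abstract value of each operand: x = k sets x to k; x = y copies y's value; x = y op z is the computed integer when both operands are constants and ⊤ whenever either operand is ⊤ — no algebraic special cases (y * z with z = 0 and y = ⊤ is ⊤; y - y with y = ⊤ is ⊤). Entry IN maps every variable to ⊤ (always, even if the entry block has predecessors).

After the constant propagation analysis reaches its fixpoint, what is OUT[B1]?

Converged values:
  B0:  IN=(all ⊤)  OUT=(all ⊤)
  B1:  IN=(all ⊤)  OUT={f:6; rest ⊤}
  B2:  IN={f:6; rest ⊤}  OUT={a:6, b:12, f:6; rest ⊤}
  B3:  IN={a:6, b:12, f:6; rest ⊤}  OUT={a:6, b:12, f:6; rest ⊤}
  B4:  IN={f:6; rest ⊤}  OUT={d:4, e:-1, f:6; rest ⊤}
  B5:  IN={d:4, e:-1, f:6; rest ⊤}  OUT={d:4, f:6; rest ⊤}
  B6:  IN={f:6; rest ⊤}  OUT={c:4, f:6; rest ⊤}
  B7:  IN={c:4, f:6; rest ⊤}  OUT={c:4; rest ⊤}

Merge at B1: IN[B1] = OUT[B0] = {a: ⊤, b: ⊤, c: ⊤, d: ⊤, e: ⊤, f: ⊤}
Applying B1's transfer function to that IN value gives OUT[B1] (row B1 above).

Answer: {a: ⊤, b: ⊤, c: ⊤, d: ⊤, e: ⊤, f: 6}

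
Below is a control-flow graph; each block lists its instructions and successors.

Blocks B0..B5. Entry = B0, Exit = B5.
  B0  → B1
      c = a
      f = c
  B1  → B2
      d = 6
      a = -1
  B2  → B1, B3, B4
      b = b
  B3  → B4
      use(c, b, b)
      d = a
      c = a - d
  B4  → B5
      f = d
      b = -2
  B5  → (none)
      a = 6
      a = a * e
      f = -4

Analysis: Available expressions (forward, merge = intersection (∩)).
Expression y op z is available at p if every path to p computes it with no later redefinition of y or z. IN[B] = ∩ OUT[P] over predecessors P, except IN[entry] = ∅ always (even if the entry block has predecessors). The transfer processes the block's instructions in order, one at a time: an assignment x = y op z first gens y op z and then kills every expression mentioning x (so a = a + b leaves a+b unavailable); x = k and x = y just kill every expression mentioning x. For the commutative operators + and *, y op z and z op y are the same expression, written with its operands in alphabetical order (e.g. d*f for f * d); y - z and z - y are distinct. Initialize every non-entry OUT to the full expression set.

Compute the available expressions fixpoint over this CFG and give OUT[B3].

Converged values:
  B0:  IN={}  OUT={}
  B1:  IN={}  OUT={}
  B2:  IN={}  OUT={}
  B3:  IN={}  OUT={a-d}
  B4:  IN={}  OUT={}
  B5:  IN={}  OUT={}

Merge at B3: IN[B3] = OUT[B2] = {}
Applying B3's transfer function to that IN value gives OUT[B3] (row B3 above).

Answer: {a-d}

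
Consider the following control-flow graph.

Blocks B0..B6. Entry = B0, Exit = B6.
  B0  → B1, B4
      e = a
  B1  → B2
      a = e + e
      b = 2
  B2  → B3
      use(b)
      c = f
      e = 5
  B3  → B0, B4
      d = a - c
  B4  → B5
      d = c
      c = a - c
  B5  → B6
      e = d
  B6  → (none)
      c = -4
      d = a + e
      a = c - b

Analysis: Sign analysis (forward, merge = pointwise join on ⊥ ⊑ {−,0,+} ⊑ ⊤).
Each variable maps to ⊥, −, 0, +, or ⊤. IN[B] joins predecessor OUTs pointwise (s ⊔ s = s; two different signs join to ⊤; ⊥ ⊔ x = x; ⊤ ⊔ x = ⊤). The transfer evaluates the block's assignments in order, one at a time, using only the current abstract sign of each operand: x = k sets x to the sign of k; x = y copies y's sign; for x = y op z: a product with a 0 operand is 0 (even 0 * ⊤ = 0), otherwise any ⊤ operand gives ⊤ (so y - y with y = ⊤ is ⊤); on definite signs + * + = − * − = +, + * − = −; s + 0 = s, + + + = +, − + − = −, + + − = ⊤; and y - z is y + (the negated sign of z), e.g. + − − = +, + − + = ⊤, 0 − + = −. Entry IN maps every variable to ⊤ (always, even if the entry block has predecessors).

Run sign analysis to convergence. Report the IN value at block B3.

Answer: {a: ⊤, b: +, c: ⊤, d: ⊤, e: +, f: ⊤}

Working:
Fixpoint table:
  B0: | IN=(all ⊤) | OUT=(all ⊤)
  B1: | IN=(all ⊤) | OUT={b:+; rest ⊤}
  B2: | IN={b:+; rest ⊤} | OUT={b:+, e:+; rest ⊤}
  B3: | IN={b:+, e:+; rest ⊤} | OUT={b:+, e:+; rest ⊤}
  B4: | IN=(all ⊤) | OUT=(all ⊤)
  B5: | IN=(all ⊤) | OUT=(all ⊤)
  B6: | IN=(all ⊤) | OUT={c:-; rest ⊤}

Merge at B3: IN[B3] = OUT[B2] = {a: ⊤, b: +, c: ⊤, d: ⊤, e: +, f: ⊤}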